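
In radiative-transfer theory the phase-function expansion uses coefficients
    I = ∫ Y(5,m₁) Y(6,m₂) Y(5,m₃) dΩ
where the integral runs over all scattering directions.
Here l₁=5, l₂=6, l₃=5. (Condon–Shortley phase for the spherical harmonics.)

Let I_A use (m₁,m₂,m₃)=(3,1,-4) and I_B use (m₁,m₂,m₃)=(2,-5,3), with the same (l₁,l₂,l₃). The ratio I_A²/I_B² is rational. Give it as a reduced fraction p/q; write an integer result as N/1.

Shared (l₁,l₂,l₃)=(5,6,5): N and (l;000)² cancel in I_A²/I_B².
A: Δ = 6!·4!·6!/17! = 1/28588560; Racah Σ t=1..2: t=1:−1/518400 t=2:+1/138240 = 11/2073600; ⇒ 3j(5 6 5; 3 1 -4)² = 77/4420, sgn -1
B: Δ = 6!·4!·6!/17! = 1/28588560; Racah Σ t=0..1: t=0:+1/518400 t=1:−1/345600 = -1/1036800; ⇒ 3j(5 6 5; 2 -5 3)² = 7/2210, sgn -1
I_A²/I_B² = (77/4420)/(7/2210) = 11/2

11/2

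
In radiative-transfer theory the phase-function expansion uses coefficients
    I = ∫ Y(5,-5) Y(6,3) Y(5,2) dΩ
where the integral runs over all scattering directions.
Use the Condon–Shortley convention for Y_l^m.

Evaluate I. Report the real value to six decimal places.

-0.172202

Checks pass: Σm=0; 16 even; l₃=5∈[1,11].
(2·5+1)(2·6+1)(2·5+1) = 1573
Δ: 6! 4! 6! / 17! → 1/28588560
sum: t=1:−1/345600 t=2:+1/13824 t=3:−1/5184 t=4:+1/13824 t=5:−1/345600 = -7/129600
3j²(5 6 5; 0 0 0) = Δ·Π!·Σ² = 80/7293  (sign +1)
sum: t=6:+1/622080 = 1/622080
3j²(5 6 5; -5 3 2) = Δ·Π!·Σ² = 105/4862  (sign -1)
combine: 4πI² = 1573·80/7293·105/4862 = 1400/3757
take √, sign -1: I = -0.17220212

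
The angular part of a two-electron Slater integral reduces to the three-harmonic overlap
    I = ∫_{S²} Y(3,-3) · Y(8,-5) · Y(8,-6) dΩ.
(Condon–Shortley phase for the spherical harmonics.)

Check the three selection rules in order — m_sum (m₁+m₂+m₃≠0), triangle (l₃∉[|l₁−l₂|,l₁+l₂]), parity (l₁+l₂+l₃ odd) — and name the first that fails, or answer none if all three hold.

m_sum

Σmᵢ = -14  ✗
l₃∈[|l₁−l₂|,l₁+l₂]=[5,11], have l₃=8
Σlᵢ = 19 ⇒ odd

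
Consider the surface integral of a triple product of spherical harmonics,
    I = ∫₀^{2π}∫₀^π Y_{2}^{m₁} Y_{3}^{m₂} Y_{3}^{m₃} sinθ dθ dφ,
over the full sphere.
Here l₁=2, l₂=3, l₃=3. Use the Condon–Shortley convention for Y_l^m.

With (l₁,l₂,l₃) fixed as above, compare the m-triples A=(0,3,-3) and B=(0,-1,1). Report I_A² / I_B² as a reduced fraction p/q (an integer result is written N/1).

25/9

l's match ⇒ only the (l;m) 3-j factors differ between A and B.
A: triangle coeff Δ(2,3,3) = 1/3780; Σ_t [2,2]: t=2:+1/96 = 1/96; (3j)²=5/84 [(2 3 3; 0 3 -3)], sign=+1
B: triangle coeff Δ(2,3,3) = 1/3780; Σ_t [0,2]: t=0:+1/16 t=1:−1/6 t=2:+1/96 = -3/32; (3j)²=3/140 [(2 3 3; 0 -1 1)], sign=-1
I_A²/I_B² = (5/84)/(3/140) = 25/9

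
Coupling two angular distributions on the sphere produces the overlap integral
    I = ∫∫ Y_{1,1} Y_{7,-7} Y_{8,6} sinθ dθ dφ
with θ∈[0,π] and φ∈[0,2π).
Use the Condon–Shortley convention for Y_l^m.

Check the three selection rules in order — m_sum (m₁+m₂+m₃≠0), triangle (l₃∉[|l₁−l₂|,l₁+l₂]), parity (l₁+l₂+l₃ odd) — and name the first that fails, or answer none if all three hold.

none

azimuthal sum: 1 − 7 + 6 = 0  ✓
6 ≤ 8 ≤ 8 (triangle on l)  ✓
L = 1 + 7 + 8 = 16 (even)  ✓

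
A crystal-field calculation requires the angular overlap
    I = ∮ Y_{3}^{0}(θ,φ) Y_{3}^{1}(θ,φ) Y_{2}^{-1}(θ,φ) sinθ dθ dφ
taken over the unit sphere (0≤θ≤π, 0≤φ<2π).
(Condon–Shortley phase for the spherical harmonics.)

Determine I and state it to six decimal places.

Checks pass: Σm=0; 8 even; l₃=2∈[0,6].
(2·3+1)(2·3+1)(2·2+1) = 245
Δ: 4! 2! 2! / 9! → 1/3780
sum: t=1:−1/24 t=2:+1/4 t=3:−1/24 = 1/6
3j²(3 3 2; 0 0 0) = Δ·Π!·Σ² = 4/105  (sign +1)
sum: t=2:+1/8 t=3:−1/12 = 1/24
3j²(3 3 2; 0 1 -1) = Δ·Π!·Σ² = 1/210  (sign -1)
combine: 4πI² = 245·4/105·1/210 = 2/45
take √, sign -1: I = -0.05947080

-0.059471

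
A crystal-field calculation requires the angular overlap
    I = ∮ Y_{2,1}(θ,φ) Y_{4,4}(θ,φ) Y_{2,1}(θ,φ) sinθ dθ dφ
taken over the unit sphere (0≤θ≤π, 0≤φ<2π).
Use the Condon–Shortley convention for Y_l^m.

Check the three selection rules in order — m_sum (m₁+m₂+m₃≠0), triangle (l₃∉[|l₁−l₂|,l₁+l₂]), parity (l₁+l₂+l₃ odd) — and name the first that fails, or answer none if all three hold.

m_sum

Σmᵢ = 6  ✗
l₃∈[|l₁−l₂|,l₁+l₂]=[2,6], have l₃=2
Σlᵢ = 8 ⇒ even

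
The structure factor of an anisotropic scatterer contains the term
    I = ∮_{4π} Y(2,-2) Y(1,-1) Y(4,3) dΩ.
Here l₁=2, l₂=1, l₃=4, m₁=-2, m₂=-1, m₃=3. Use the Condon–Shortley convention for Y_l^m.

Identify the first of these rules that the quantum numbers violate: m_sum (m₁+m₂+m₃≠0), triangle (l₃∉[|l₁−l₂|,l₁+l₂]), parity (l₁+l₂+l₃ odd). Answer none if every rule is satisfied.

m₁+m₂+m₃ = -2 − 1 + 3 = 0  ✓
triangle: |2−1|=1 ≤ l₃=4 ≤ 2+1=3  ✗
parity: l₁+l₂+l₃ = 7 is odd

triangle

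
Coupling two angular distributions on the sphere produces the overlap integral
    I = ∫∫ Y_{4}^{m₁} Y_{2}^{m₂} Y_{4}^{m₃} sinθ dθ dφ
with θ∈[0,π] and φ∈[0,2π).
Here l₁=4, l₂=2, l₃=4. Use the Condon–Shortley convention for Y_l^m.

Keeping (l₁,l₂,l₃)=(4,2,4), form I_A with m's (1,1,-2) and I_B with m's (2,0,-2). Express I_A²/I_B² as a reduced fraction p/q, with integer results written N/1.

243/64

Same 4,2,4: normalisation and zero-m 3j drop out of the ratio.
A: Δ: 2! 6! 2! / 11! → 1/13860; sum: t=1:−1/96 t=2:+1/240 = -1/160; 3j²(4 2 4; 1 1 -2) = Δ·Π!·Σ² = 27/1540  (sign -1)
B: Δ: 2! 6! 2! / 11! → 1/13860; sum: t=0:+1/192 t=1:−1/120 t=2:+1/2880 = -1/360; 3j²(4 2 4; 2 0 -2) = Δ·Π!·Σ² = 16/3465  (sign -1)
I_A²/I_B² = (27/1540)/(16/3465) = 243/64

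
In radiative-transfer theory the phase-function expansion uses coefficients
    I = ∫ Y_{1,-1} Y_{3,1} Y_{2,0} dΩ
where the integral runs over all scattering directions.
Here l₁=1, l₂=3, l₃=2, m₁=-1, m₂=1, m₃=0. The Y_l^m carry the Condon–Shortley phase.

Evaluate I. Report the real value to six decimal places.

-0.202301

m-sum 0 ✓  L=6 even ✓  2≤2≤4 ✓
Π(2lᵢ+1) = 3×7×5 = 105
triangle coeff Δ(1,3,2) = 1/105
Σ_t [1,1]: t=1:−1/4 = -1/4
(3j)²=3/35 [(1 3 2; 0 0 0)], sign=-1
Σ_t [2,2]: t=2:+1/8 = 1/8
(3j)²=2/35 [(1 3 2; -1 1 0)], sign=+1
⇒ 4πI² = 18/35
I = (-1)√(18/35/(4π)) = -0.20230066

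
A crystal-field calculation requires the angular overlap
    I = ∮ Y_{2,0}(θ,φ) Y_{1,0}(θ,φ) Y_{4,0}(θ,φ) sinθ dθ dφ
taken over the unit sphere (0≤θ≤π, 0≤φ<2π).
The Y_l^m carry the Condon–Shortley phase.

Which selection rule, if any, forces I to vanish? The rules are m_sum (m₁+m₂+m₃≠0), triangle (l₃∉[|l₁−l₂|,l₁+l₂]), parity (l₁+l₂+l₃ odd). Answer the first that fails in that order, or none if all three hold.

triangle

Σmᵢ = 0  ✓
l₃∈[|l₁−l₂|,l₁+l₂]=[1,3], have l₃=4  ✗
Σlᵢ = 7 ⇒ odd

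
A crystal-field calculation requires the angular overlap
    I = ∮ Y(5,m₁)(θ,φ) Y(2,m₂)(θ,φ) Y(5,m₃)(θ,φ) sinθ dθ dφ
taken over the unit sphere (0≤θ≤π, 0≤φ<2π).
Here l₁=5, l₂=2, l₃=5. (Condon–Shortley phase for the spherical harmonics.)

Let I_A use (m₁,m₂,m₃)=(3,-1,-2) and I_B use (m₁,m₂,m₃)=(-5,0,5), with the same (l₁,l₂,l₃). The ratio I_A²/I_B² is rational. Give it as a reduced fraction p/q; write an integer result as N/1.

Shared (l₁,l₂,l₃)=(5,2,5): N and (l;000)² cancel in I_A²/I_B².
A: Δ = 2!·8!·2!/13! = 1/38610; Racah Σ t=0..1: t=0:+1/2880 t=1:−1/10080 = 1/4032; ⇒ 3j(5 2 5; 3 -1 -2)² = 10/429, sgn -1
B: Δ = 2!·8!·2!/13! = 1/38610; Racah Σ t=2..2: t=2:+1/161280 = 1/161280; ⇒ 3j(5 2 5; -5 0 5)² = 15/286, sgn +1
I_A²/I_B² = (10/429)/(15/286) = 4/9

4/9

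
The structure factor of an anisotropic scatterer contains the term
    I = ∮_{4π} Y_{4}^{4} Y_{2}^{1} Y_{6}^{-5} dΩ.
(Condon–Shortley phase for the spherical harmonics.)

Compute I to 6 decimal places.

-0.204295

m-sum 0 ✓  L=12 even ✓  2≤6≤6 ✓
Π(2lᵢ+1) = 9×5×13 = 585
triangle coeff Δ(4,2,6) = 1/6435
Σ_t [0,0]: t=0:+1/2304 = 1/2304
(3j)²=5/143 [(4 2 6; 0 0 0)], sign=+1
Σ_t [0,0]: t=0:+1/241920 = 1/241920
(3j)²=1/39 [(4 2 6; 4 1 -5)], sign=-1
⇒ 4πI² = 75/143
I = (-1)√(75/143/(4π)) = -0.20429497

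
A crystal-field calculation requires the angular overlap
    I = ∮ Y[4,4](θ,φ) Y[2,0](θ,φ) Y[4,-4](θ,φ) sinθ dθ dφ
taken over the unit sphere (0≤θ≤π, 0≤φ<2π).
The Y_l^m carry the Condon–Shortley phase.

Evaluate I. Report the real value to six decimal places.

-0.229376

Rules hold: Σm=0, L=10 even, 2≤4≤6.
N = 9·5·9 = 405
Δ = 2!·6!·2!/11! = 1/13860
Racah Σ t=0..2: t=0:+1/192 t=1:−1/36 t=2:+1/192 = -5/288
⇒ 3j(4 2 4; 0 0 0)² = 20/693, sgn -1
Racah Σ t=0..0: t=0:+1/2880 = 1/2880
⇒ 3j(4 2 4; 4 0 -4)² = 28/495, sgn +1
4πI² = N·(3j₀)²·(3jₘ)² = 80/121
I = -1·√(0.661157/4π) = -0.22937568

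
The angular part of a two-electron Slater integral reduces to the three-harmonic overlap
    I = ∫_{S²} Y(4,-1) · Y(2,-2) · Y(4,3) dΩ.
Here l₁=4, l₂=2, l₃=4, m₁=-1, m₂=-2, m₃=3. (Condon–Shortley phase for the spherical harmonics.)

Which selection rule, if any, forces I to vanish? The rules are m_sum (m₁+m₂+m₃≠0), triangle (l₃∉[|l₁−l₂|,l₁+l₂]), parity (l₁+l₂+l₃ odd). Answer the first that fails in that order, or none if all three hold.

Σmᵢ = 0  ✓
l₃∈[|l₁−l₂|,l₁+l₂]=[2,6], have l₃=4  ✓
Σlᵢ = 10 ⇒ even  ✓

none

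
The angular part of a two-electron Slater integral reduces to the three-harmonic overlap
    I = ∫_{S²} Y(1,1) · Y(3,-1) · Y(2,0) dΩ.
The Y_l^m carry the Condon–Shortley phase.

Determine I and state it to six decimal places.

-0.202301

Checks pass: Σm=0; 6 even; l₃=2∈[2,4].
(2·1+1)(2·3+1)(2·2+1) = 105
Δ: 2! 0! 4! / 7! → 1/105
sum: t=1:−1/4 = -1/4
3j²(1 3 2; 0 0 0) = Δ·Π!·Σ² = 3/35  (sign -1)
sum: t=0:+1/8 = 1/8
3j²(1 3 2; 1 -1 0) = Δ·Π!·Σ² = 2/35  (sign +1)
combine: 4πI² = 105·3/35·2/35 = 18/35
take √, sign -1: I = -0.20230066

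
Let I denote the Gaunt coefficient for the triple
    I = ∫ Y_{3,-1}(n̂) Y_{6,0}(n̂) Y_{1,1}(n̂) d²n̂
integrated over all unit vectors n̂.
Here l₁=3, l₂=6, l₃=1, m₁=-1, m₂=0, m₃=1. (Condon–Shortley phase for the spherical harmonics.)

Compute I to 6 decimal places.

triangle: need 3≤l₃≤9, have 1; I=0

0.000000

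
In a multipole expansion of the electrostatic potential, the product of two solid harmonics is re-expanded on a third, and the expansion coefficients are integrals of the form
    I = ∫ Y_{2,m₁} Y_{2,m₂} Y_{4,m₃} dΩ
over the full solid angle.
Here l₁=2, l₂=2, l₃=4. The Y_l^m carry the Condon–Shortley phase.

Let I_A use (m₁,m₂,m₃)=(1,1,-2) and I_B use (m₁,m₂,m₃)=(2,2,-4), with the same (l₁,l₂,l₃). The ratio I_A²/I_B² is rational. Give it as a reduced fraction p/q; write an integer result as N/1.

l's match ⇒ only the (l;m) 3-j factors differ between A and B.
A: triangle coeff Δ(2,2,4) = 1/630; Σ_t [0,0]: t=0:+1/36 = 1/36; (3j)²=4/63 [(2 2 4; 1 1 -2)], sign=+1
B: triangle coeff Δ(2,2,4) = 1/630; Σ_t [0,0]: t=0:+1/576 = 1/576; (3j)²=1/9 [(2 2 4; 2 2 -4)], sign=+1
I_A²/I_B² = (4/63)/(1/9) = 4/7

4/7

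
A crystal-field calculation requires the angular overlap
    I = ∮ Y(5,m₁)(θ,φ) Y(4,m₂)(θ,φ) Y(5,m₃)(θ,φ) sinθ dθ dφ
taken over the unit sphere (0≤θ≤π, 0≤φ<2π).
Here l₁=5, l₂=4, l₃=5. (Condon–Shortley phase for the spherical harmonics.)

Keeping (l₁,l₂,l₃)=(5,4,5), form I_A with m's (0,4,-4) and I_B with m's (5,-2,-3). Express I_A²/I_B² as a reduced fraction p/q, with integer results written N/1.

l's match ⇒ only the (l;m) 3-j factors differ between A and B.
A: triangle coeff Δ(5,4,5) = 1/3153150; Σ_t [4,4]: t=4:+1/69120 = 1/69120; (3j)²=2/143 [(5 4 5; 0 4 -4)], sign=-1
B: triangle coeff Δ(5,4,5) = 1/3153150; Σ_t [0,0]: t=0:+1/69120 = 1/69120; (3j)²=4/143 [(5 4 5; 5 -2 -3)], sign=+1
I_A²/I_B² = (2/143)/(4/143) = 1/2

1/2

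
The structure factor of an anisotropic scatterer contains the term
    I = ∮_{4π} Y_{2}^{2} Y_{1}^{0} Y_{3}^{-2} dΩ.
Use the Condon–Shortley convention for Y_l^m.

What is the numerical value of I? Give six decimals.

m-sum 0 ✓  L=6 even ✓  1≤3≤3 ✓
Π(2lᵢ+1) = 5×3×7 = 105
triangle coeff Δ(2,1,3) = 1/105
Σ_t [0,0]: t=0:+1/4 = 1/4
(3j)²=3/35 [(2 1 3; 0 0 0)], sign=-1
Σ_t [0,0]: t=0:+1/24 = 1/24
(3j)²=1/21 [(2 1 3; 2 0 -2)], sign=-1
⇒ 4πI² = 3/7
I = (+1)√(3/7/(4π)) = 0.18467439

0.184674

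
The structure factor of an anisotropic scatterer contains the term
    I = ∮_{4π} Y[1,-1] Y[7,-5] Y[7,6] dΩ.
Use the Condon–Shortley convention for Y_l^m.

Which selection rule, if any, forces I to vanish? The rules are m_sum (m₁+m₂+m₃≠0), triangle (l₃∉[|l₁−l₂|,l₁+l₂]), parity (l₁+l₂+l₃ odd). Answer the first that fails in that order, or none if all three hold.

Σmᵢ = 0  ✓
l₃∈[|l₁−l₂|,l₁+l₂]=[6,8], have l₃=7  ✓
Σlᵢ = 15 ⇒ odd  ✗

parity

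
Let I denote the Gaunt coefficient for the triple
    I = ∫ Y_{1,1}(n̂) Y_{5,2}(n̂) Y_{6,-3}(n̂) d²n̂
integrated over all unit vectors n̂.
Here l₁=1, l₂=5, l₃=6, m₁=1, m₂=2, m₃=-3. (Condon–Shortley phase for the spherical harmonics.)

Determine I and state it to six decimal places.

Rules hold: Σm=0, L=12 even, 4≤6≤6.
N = 3·11·13 = 429
Δ = 0!·2!·10!/13! = 1/858
Racah Σ t=0..0: t=0:+1/14400 = 1/14400
⇒ 3j(1 5 6; 0 0 0)² = 6/143, sgn +1
Racah Σ t=0..0: t=0:+1/60480 = 1/60480
⇒ 3j(1 5 6; 1 2 -3)² = 6/143, sgn -1
4πI² = N·(3j₀)²·(3jₘ)² = 108/143
I = -1·√(0.755245/4π) = -0.24515397

-0.245154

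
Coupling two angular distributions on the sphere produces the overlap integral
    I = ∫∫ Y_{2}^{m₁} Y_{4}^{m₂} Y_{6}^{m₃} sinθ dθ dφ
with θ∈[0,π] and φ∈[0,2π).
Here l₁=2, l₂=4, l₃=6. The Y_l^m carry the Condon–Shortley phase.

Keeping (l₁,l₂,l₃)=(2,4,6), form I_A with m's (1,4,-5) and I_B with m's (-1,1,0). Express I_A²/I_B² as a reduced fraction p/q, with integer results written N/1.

Shared (l₁,l₂,l₃)=(2,4,6): N and (l;000)² cancel in I_A²/I_B².
A: Δ = 0!·4!·8!/13! = 1/6435; Racah Σ t=0..0: t=0:+1/241920 = 1/241920; ⇒ 3j(2 4 6; 1 4 -5)² = 1/39, sgn -1
B: Δ = 0!·4!·8!/13! = 1/6435; Racah Σ t=0..0: t=0:+1/4320 = 1/4320; ⇒ 3j(2 4 6; -1 1 0)² = 8/429, sgn +1
I_A²/I_B² = (1/39)/(8/429) = 11/8

11/8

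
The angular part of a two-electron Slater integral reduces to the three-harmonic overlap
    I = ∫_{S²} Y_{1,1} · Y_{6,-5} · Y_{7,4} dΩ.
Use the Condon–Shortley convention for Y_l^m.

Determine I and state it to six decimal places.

0.060604

m-sum 0 ✓  L=14 even ✓  5≤7≤7 ✓
Π(2lᵢ+1) = 3×13×15 = 585
triangle coeff Δ(1,6,7) = 1/1365
Σ_t [0,0]: t=0:+1/518400 = 1/518400
(3j)²=7/195 [(1 6 7; 0 0 0)], sign=-1
Σ_t [0,0]: t=0:+1/79833600 = 1/79833600
(3j)²=1/455 [(1 6 7; 1 -5 4)], sign=-1
⇒ 4πI² = 3/65
I = (+1)√(3/65/(4π)) = 0.06060368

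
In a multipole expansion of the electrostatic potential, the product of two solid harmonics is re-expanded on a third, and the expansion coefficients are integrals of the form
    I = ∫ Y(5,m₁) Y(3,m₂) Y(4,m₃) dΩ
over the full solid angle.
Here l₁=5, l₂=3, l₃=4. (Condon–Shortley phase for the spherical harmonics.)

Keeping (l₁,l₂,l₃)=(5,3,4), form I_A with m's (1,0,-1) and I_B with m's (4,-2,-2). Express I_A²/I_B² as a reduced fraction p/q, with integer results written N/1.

Shared (l₁,l₂,l₃)=(5,3,4): N and (l;000)² cancel in I_A²/I_B².
A: Δ = 4!·6!·2!/13! = 1/180180; Racah Σ t=1..3: t=1:−1/432 t=2:+1/192 t=3:−1/1440 = 19/8640; ⇒ 3j(5 3 4; 1 0 -1)² = 361/30030, sgn -1
B: Δ = 4!·6!·2!/13! = 1/180180; Racah Σ t=0..1: t=0:+1/2880 t=1:−1/8640 = 1/4320; ⇒ 3j(5 3 4; 4 -2 -2)² = 8/429, sgn +1
I_A²/I_B² = (361/30030)/(8/429) = 361/560

361/560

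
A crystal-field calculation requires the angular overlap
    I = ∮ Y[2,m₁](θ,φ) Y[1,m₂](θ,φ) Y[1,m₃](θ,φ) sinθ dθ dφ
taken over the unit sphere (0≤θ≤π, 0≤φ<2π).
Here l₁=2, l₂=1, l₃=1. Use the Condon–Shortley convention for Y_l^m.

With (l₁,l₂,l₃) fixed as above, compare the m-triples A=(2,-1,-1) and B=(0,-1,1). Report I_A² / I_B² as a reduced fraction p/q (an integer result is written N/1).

6/1

l's match ⇒ only the (l;m) 3-j factors differ between A and B.
A: triangle coeff Δ(2,1,1) = 1/30; Σ_t [0,0]: t=0:+1/4 = 1/4; (3j)²=1/5 [(2 1 1; 2 -1 -1)], sign=+1
B: triangle coeff Δ(2,1,1) = 1/30; Σ_t [0,0]: t=0:+1/4 = 1/4; (3j)²=1/30 [(2 1 1; 0 -1 1)], sign=+1
I_A²/I_B² = (1/5)/(1/30) = 6/1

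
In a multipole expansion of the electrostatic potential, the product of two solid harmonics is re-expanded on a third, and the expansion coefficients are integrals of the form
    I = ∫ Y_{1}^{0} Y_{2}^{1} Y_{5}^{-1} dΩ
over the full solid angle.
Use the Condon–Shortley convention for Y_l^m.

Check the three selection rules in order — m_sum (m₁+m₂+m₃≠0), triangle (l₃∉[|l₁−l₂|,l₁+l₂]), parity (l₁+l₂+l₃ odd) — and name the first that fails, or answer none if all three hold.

azimuthal sum: 0 + 1 − 1 = 0  ✓
1 ≤ 5 ≤ 3 (triangle on l)  ✗
L = 1 + 2 + 5 = 8 (even)

triangle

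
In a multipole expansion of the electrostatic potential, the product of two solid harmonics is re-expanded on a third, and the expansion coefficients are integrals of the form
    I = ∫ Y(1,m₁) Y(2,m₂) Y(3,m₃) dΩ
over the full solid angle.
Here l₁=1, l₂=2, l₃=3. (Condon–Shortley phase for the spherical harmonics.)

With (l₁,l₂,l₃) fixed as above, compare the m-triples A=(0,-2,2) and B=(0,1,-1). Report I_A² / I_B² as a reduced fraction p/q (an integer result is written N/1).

5/8

Shared (l₁,l₂,l₃)=(1,2,3): N and (l;000)² cancel in I_A²/I_B².
A: Δ = 0!·2!·4!/7! = 1/105; Racah Σ t=0..0: t=0:+1/24 = 1/24; ⇒ 3j(1 2 3; 0 -2 2)² = 1/21, sgn -1
B: Δ = 0!·2!·4!/7! = 1/105; Racah Σ t=0..0: t=0:+1/6 = 1/6; ⇒ 3j(1 2 3; 0 1 -1)² = 8/105, sgn +1
I_A²/I_B² = (1/21)/(8/105) = 5/8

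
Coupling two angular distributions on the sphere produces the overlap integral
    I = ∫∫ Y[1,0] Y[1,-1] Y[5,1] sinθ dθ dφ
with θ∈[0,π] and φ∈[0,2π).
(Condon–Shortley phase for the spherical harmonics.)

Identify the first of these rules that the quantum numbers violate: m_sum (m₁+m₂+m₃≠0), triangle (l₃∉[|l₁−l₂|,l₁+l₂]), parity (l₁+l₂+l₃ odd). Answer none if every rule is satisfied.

triangle

m₁+m₂+m₃ = 0 − 1 + 1 = 0  ✓
triangle: |1−1|=0 ≤ l₃=5 ≤ 1+1=2  ✗
parity: l₁+l₂+l₃ = 7 is odd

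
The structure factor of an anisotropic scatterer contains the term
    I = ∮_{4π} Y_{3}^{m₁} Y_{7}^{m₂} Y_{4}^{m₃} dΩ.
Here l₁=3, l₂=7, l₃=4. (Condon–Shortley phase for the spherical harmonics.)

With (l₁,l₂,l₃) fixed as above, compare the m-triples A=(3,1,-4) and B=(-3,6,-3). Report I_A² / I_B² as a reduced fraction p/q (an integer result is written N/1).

l's match ⇒ only the (l;m) 3-j factors differ between A and B.
A: triangle coeff Δ(3,7,4) = 1/45045; Σ_t [0,0]: t=0:+1/29030400 = 1/29030400; (3j)²=1/45045 [(3 7 4; 3 1 -4)], sign=+1
B: triangle coeff Δ(3,7,4) = 1/45045; Σ_t [6,6]: t=6:+1/3628800 = 1/3628800; (3j)²=4/105 [(3 7 4; -3 6 -3)], sign=-1
I_A²/I_B² = (1/45045)/(4/105) = 1/1716

1/1716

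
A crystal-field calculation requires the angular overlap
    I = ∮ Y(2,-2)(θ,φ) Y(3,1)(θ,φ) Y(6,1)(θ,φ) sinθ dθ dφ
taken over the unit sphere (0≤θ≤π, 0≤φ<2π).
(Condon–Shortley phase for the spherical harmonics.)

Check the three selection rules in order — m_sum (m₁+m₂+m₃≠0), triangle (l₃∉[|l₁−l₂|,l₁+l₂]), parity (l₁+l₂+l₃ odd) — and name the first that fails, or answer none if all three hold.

azimuthal sum: -2 + 1 + 1 = 0  ✓
1 ≤ 6 ≤ 5 (triangle on l)  ✗
L = 2 + 3 + 6 = 11 (odd)

triangle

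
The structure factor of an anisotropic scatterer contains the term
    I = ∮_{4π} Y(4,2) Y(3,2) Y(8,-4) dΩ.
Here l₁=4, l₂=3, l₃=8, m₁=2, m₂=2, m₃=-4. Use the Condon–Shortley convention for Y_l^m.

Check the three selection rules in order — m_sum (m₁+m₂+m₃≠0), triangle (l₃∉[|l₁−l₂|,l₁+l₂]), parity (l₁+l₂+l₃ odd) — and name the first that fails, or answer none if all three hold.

triangle

m₁+m₂+m₃ = 2 + 2 − 4 = 0  ✓
triangle: |4−3|=1 ≤ l₃=8 ≤ 4+3=7  ✗
parity: l₁+l₂+l₃ = 15 is odd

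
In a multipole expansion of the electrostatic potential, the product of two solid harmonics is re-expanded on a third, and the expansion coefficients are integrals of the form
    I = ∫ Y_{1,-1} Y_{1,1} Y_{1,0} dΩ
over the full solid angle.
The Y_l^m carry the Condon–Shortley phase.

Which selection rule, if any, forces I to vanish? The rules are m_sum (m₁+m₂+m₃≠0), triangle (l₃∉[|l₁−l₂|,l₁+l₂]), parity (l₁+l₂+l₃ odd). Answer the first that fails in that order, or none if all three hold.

m₁+m₂+m₃ = -1 + 1 + 0 = 0  ✓
triangle: |1−1|=0 ≤ l₃=1 ≤ 1+1=2  ✓
parity: l₁+l₂+l₃ = 3 is odd  ✗

parity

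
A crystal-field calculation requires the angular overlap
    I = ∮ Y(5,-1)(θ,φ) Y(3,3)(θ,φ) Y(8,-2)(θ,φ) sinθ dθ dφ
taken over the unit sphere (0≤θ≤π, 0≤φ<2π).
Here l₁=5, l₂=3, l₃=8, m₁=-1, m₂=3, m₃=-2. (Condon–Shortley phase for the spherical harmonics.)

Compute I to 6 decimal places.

Checks pass: Σm=0; 16 even; l₃=8∈[2,8].
(2·5+1)(2·3+1)(2·8+1) = 1309
Δ: 0! 10! 6! / 17! → 1/136136
sum: t=0:+1/518400 = 1/518400
3j²(5 3 8; 0 0 0) = Δ·Π!·Σ² = 56/2431  (sign +1)
sum: t=0:+1/12441600 = 1/12441600
3j²(5 3 8; -1 3 -2) = Δ·Π!·Σ² = 15/9724  (sign +1)
combine: 4πI² = 1309·56/2431·15/9724 = 1470/31603
take √, sign +1: I = 0.06084005

0.060840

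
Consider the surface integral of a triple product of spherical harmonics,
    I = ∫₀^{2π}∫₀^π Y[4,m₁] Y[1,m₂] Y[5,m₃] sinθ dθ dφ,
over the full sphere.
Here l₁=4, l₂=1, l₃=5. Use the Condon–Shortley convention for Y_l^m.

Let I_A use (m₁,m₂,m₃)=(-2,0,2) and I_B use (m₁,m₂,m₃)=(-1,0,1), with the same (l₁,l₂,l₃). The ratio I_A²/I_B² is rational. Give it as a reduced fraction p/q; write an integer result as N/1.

Same 4,1,5: normalisation and zero-m 3j drop out of the ratio.
A: Δ: 0! 8! 2! / 11! → 1/495; sum: t=0:+1/1440 = 1/1440; 3j²(4 1 5; -2 0 2) = Δ·Π!·Σ² = 7/165  (sign -1)
B: Δ: 0! 8! 2! / 11! → 1/495; sum: t=0:+1/720 = 1/720; 3j²(4 1 5; -1 0 1) = Δ·Π!·Σ² = 8/165  (sign +1)
I_A²/I_B² = (7/165)/(8/165) = 7/8

7/8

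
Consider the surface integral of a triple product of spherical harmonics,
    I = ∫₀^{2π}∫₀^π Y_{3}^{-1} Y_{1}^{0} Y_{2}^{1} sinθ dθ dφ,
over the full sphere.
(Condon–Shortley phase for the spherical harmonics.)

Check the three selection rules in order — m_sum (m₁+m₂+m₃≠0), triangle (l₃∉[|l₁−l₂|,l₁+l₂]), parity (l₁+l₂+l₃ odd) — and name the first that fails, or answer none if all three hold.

azimuthal sum: -1 + 0 + 1 = 0  ✓
2 ≤ 2 ≤ 4 (triangle on l)  ✓
L = 3 + 1 + 2 = 6 (even)  ✓

none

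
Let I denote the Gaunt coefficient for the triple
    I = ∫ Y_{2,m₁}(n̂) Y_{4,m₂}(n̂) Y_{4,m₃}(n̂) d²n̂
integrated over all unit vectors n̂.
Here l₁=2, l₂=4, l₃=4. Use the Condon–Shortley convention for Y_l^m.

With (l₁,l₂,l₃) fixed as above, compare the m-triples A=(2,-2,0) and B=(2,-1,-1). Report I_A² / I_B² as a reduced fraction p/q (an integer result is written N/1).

9/10

Same 2,4,4: normalisation and zero-m 3j drop out of the ratio.
A: Δ: 2! 2! 6! / 11! → 1/13860; sum: t=0:+1/192 = 1/192; 3j²(2 4 4; 2 -2 0) = Δ·Π!·Σ² = 3/77  (sign +1)
B: Δ: 2! 2! 6! / 11! → 1/13860; sum: t=0:+1/144 = 1/144; 3j²(2 4 4; 2 -1 -1) = Δ·Π!·Σ² = 10/231  (sign -1)
I_A²/I_B² = (3/77)/(10/231) = 9/10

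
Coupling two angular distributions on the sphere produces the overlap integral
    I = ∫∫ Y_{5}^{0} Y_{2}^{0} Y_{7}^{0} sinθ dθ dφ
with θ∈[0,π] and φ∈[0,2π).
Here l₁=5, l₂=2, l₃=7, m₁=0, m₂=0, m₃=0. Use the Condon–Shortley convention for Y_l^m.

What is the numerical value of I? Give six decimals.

0.237977

m-sum 0 ✓  L=14 even ✓  3≤7≤7 ✓
Π(2lᵢ+1) = 11×5×15 = 825
triangle coeff Δ(5,2,7) = 1/15015
Σ_t [0,0]: t=0:+1/57600 = 1/57600
(3j)²=21/715 [(5 2 7; 0 0 0)], sign=-1
(m-triple is (0,0,0) — same symbol as above.)
⇒ 4πI² = 1323/1859
I = (+1)√(1323/1859/(4π)) = 0.23797717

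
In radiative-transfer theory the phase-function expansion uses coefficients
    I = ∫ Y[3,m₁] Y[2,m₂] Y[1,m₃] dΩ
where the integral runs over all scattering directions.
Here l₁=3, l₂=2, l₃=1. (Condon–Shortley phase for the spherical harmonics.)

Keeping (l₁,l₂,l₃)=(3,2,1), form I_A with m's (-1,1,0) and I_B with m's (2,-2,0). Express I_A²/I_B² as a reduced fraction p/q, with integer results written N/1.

8/5

Same 3,2,1: normalisation and zero-m 3j drop out of the ratio.
A: Δ: 4! 2! 0! / 7! → 1/105; sum: t=3:−1/6 = -1/6; 3j²(3 2 1; -1 1 0) = Δ·Π!·Σ² = 8/105  (sign +1)
B: Δ: 4! 2! 0! / 7! → 1/105; sum: t=0:+1/24 = 1/24; 3j²(3 2 1; 2 -2 0) = Δ·Π!·Σ² = 1/21  (sign -1)
I_A²/I_B² = (8/105)/(1/21) = 8/5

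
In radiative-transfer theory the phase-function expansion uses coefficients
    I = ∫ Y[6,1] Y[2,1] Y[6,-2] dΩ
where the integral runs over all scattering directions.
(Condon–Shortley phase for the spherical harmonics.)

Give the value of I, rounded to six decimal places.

0.088837

Checks pass: Σm=0; 14 even; l₃=6∈[4,8].
(2·6+1)(2·2+1)(2·6+1) = 845
Δ: 2! 10! 2! / 15! → 1/90090
sum: t=0:+1/69120 t=1:−1/14400 t=2:+1/69120 = -7/172800
3j²(6 2 6; 0 0 0) = Δ·Π!·Σ² = 14/715  (sign -1)
sum: t=1:−1/34560 t=2:+1/60480 = -1/80640
3j²(6 2 6; 1 1 -2) = Δ·Π!·Σ² = 6/1001  (sign -1)
combine: 4πI² = 845·14/715·6/1001 = 12/121
take √, sign +1: I = 0.08883682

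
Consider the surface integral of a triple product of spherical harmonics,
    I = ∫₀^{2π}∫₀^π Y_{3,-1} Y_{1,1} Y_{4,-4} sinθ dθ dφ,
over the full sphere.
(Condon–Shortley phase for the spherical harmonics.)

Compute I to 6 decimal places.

0.000000

m-sum = -1 + 1 − 4 = -4 ≠ 0 ⇒ I = 0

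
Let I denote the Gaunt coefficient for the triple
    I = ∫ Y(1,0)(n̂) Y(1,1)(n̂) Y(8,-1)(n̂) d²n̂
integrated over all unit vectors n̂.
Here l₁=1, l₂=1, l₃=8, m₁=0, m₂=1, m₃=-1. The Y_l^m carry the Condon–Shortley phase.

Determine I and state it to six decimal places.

|1−1|≤8≤1+1 violated ⇒ I = 0

0.000000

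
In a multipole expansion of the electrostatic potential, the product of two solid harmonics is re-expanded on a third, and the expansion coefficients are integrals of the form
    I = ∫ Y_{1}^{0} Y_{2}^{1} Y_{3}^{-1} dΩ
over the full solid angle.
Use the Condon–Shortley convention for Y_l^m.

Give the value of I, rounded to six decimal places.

-0.233597

Checks pass: Σm=0; 6 even; l₃=3∈[1,3].
(2·1+1)(2·2+1)(2·3+1) = 105
Δ: 0! 2! 4! / 7! → 1/105
sum: t=0:+1/4 = 1/4
3j²(1 2 3; 0 0 0) = Δ·Π!·Σ² = 3/35  (sign -1)
sum: t=0:+1/6 = 1/6
3j²(1 2 3; 0 1 -1) = Δ·Π!·Σ² = 8/105  (sign +1)
combine: 4πI² = 105·3/35·8/105 = 24/35
take √, sign -1: I = -0.23359668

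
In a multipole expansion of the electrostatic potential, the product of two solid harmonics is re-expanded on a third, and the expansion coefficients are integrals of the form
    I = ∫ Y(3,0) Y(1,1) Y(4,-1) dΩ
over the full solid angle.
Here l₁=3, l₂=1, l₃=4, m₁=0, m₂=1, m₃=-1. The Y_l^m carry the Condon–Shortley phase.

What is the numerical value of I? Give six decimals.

-0.194664

Checks pass: Σm=0; 8 even; l₃=4∈[2,4].
(2·3+1)(2·1+1)(2·4+1) = 189
Δ: 0! 6! 2! / 9! → 1/252
sum: t=0:+1/36 = 1/36
3j²(3 1 4; 0 0 0) = Δ·Π!·Σ² = 4/63  (sign +1)
sum: t=0:+1/72 = 1/72
3j²(3 1 4; 0 1 -1) = Δ·Π!·Σ² = 5/126  (sign -1)
combine: 4πI² = 189·4/63·5/126 = 10/21
take √, sign -1: I = -0.19466390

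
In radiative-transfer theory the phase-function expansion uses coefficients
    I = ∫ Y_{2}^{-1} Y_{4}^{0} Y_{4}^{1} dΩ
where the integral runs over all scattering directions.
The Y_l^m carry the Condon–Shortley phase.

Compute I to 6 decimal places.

m-sum 0 ✓  L=10 even ✓  2≤4≤6 ✓
Π(2lᵢ+1) = 5×9×9 = 405
triangle coeff Δ(2,4,4) = 1/13860
Σ_t [0,2]: t=0:+1/192 t=1:−1/36 t=2:+1/192 = -5/288
(3j)²=20/693 [(2 4 4; 0 0 0)], sign=-1
Σ_t [1,2]: t=1:−1/72 t=2:+1/96 = -1/288
(3j)²=1/462 [(2 4 4; -1 0 1)], sign=+1
⇒ 4πI² = 150/5929
I = (-1)√(150/5929/(4π)) = -0.04486937

-0.044869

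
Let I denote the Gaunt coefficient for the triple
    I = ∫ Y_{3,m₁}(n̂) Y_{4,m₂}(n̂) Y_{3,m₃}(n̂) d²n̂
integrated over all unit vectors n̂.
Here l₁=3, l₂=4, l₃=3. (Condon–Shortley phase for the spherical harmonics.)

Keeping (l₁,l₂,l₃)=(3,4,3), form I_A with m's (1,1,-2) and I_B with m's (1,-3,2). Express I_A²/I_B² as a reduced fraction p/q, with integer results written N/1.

Shared (l₁,l₂,l₃)=(3,4,3): N and (l;000)² cancel in I_A²/I_B².
A: Δ = 4!·2!·4!/11! = 1/34650; Racah Σ t=1..2: t=1:−1/144 t=2:+1/48 = 1/72; ⇒ 3j(3 4 3; 1 1 -2)² = 16/693, sgn -1
B: Δ = 4!·2!·4!/11! = 1/34650; Racah Σ t=0..1: t=0:+1/288 t=1:−1/144 = -1/288; ⇒ 3j(3 4 3; 1 -3 2)² = 1/99, sgn +1
I_A²/I_B² = (16/693)/(1/99) = 16/7

16/7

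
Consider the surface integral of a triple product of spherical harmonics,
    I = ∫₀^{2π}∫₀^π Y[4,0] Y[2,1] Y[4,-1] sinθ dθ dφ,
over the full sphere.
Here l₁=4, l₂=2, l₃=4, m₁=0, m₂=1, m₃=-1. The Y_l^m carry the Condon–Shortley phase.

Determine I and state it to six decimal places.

-0.044869

m-sum 0 ✓  L=10 even ✓  2≤4≤6 ✓
Π(2lᵢ+1) = 9×5×9 = 405
triangle coeff Δ(4,2,4) = 1/13860
Σ_t [0,2]: t=0:+1/192 t=1:−1/36 t=2:+1/192 = -5/288
(3j)²=20/693 [(4 2 4; 0 0 0)], sign=-1
Σ_t [1,2]: t=1:−1/72 t=2:+1/96 = -1/288
(3j)²=1/462 [(4 2 4; 0 1 -1)], sign=+1
⇒ 4πI² = 150/5929
I = (-1)√(150/5929/(4π)) = -0.04486937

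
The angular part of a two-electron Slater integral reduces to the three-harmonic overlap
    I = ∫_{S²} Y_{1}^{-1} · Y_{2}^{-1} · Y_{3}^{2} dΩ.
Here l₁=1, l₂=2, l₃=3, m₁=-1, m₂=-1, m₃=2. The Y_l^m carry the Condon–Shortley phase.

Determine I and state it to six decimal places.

0.261169

Rules hold: Σm=0, L=6 even, 1≤3≤3.
N = 3·5·7 = 105
Δ = 0!·2!·4!/7! = 1/105
Racah Σ t=0..0: t=0:+1/4 = 1/4
⇒ 3j(1 2 3; 0 0 0)² = 3/35, sgn -1
Racah Σ t=0..0: t=0:+1/12 = 1/12
⇒ 3j(1 2 3; -1 -1 2)² = 2/21, sgn -1
4πI² = N·(3j₀)²·(3jₘ)² = 6/7
I = +1·√(0.857143/4π) = 0.26116903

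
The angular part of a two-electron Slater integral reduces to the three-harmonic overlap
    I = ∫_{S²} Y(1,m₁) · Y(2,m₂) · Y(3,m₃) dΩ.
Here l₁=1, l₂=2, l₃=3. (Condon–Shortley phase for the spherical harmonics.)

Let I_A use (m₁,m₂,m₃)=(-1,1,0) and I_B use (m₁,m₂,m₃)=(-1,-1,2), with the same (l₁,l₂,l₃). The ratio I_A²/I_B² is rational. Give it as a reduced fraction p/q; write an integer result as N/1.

3/10

Same 1,2,3: normalisation and zero-m 3j drop out of the ratio.
A: Δ: 0! 2! 4! / 7! → 1/105; sum: t=0:+1/12 = 1/12; 3j²(1 2 3; -1 1 0) = Δ·Π!·Σ² = 1/35  (sign -1)
B: Δ: 0! 2! 4! / 7! → 1/105; sum: t=0:+1/12 = 1/12; 3j²(1 2 3; -1 -1 2) = Δ·Π!·Σ² = 2/21  (sign -1)
I_A²/I_B² = (1/35)/(2/21) = 3/10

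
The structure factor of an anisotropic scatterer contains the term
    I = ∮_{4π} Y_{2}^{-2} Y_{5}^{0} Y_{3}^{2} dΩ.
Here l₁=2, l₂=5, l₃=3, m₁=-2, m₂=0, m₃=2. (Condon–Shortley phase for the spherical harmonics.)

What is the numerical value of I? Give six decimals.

0.053579

Checks pass: Σm=0; 10 even; l₃=3∈[3,7].
(2·2+1)(2·5+1)(2·3+1) = 385
Δ: 4! 0! 6! / 11! → 1/2310
sum: t=2:+1/144 = 1/144
3j²(2 5 3; 0 0 0) = Δ·Π!·Σ² = 10/231  (sign -1)
sum: t=4:+1/2880 = 1/2880
3j²(2 5 3; -2 0 2) = Δ·Π!·Σ² = 1/462  (sign -1)
combine: 4πI² = 385·10/231·1/462 = 25/693
take √, sign +1: I = 0.05357948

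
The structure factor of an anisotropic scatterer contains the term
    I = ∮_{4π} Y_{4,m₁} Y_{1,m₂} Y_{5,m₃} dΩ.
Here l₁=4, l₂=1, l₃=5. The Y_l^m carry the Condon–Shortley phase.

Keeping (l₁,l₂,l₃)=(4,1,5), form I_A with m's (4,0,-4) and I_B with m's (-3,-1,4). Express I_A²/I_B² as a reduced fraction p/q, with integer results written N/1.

Shared (l₁,l₂,l₃)=(4,1,5): N and (l;000)² cancel in I_A²/I_B².
A: Δ = 0!·8!·2!/11! = 1/495; Racah Σ t=0..0: t=0:+1/40320 = 1/40320; ⇒ 3j(4 1 5; 4 0 -4)² = 1/55, sgn -1
B: Δ = 0!·8!·2!/11! = 1/495; Racah Σ t=0..0: t=0:+1/10080 = 1/10080; ⇒ 3j(4 1 5; -3 -1 4)² = 4/55, sgn -1
I_A²/I_B² = (1/55)/(4/55) = 1/4

1/4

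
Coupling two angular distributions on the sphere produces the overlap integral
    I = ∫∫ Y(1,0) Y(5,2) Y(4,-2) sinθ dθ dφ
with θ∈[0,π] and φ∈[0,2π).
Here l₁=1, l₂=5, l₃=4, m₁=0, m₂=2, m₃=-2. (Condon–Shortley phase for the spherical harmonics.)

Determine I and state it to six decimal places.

0.225034

m-sum 0 ✓  L=10 even ✓  4≤4≤6 ✓
Π(2lᵢ+1) = 3×11×9 = 297
triangle coeff Δ(1,5,4) = 1/495
Σ_t [1,1]: t=1:−1/576 = -1/576
(3j)²=5/99 [(1 5 4; 0 0 0)], sign=-1
Σ_t [1,1]: t=1:−1/1440 = -1/1440
(3j)²=7/165 [(1 5 4; 0 2 -2)], sign=-1
⇒ 4πI² = 7/11
I = (+1)√(7/11/(4π)) = 0.22503380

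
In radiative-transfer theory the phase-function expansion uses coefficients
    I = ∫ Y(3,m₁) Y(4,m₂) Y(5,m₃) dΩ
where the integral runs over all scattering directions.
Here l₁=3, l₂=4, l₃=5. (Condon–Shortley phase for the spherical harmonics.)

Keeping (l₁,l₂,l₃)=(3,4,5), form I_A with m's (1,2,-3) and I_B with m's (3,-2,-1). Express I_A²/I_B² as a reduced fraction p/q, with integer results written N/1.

Shared (l₁,l₂,l₃)=(3,4,5): N and (l;000)² cancel in I_A²/I_B².
A: Δ = 2!·4!·6!/13! = 1/180180; Racah Σ t=0..2: t=0:+1/5760 t=1:−1/720 t=2:+1/2304 = -1/1280; ⇒ 3j(3 4 5; 1 2 -3)² = 27/1430, sgn -1
B: Δ = 2!·4!·6!/13! = 1/180180; Racah Σ t=0..0: t=0:+1/2304 = 1/2304; ⇒ 3j(3 4 5; 3 -2 -1)² = 75/4004, sgn +1
I_A²/I_B² = (27/1430)/(75/4004) = 126/125

126/125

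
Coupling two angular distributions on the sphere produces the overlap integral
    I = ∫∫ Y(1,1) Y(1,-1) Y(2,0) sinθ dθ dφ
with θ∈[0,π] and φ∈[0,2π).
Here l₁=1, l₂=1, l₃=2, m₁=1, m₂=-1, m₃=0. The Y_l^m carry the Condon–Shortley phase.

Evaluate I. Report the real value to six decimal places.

0.126157

Rules hold: Σm=0, L=4 even, 0≤2≤2.
N = 3·3·5 = 45
Δ = 0!·2!·2!/5! = 1/30
Racah Σ t=0..0: t=0:+1/1 = 1/1
⇒ 3j(1 1 2; 0 0 0)² = 2/15, sgn +1
Racah Σ t=0..0: t=0:+1/4 = 1/4
⇒ 3j(1 1 2; 1 -1 0)² = 1/30, sgn +1
4πI² = N·(3j₀)²·(3jₘ)² = 1/5
I = +1·√(0.2/4π) = 0.12615663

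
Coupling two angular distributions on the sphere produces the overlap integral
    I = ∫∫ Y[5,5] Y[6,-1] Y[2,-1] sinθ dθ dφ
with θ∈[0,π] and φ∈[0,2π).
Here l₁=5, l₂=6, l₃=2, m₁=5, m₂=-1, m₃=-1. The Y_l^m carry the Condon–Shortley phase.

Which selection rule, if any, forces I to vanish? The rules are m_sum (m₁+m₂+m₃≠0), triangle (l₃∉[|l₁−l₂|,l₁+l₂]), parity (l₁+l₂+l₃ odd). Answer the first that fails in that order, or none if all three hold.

m_sum

m₁+m₂+m₃ = 5 − 1 − 1 = 3  ✗
triangle: |5−6|=1 ≤ l₃=2 ≤ 5+6=11
parity: l₁+l₂+l₃ = 13 is odd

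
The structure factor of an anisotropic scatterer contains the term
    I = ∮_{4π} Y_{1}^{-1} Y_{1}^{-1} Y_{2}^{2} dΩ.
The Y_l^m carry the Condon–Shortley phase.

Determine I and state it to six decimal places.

m-sum 0 ✓  L=4 even ✓  0≤2≤2 ✓
Π(2lᵢ+1) = 3×3×5 = 45
triangle coeff Δ(1,1,2) = 1/30
Σ_t [0,0]: t=0:+1/1 = 1/1
(3j)²=2/15 [(1 1 2; 0 0 0)], sign=+1
Σ_t [0,0]: t=0:+1/4 = 1/4
(3j)²=1/5 [(1 1 2; -1 -1 2)], sign=+1
⇒ 4πI² = 6/5
I = (+1)√(6/5/(4π)) = 0.30901936

0.309019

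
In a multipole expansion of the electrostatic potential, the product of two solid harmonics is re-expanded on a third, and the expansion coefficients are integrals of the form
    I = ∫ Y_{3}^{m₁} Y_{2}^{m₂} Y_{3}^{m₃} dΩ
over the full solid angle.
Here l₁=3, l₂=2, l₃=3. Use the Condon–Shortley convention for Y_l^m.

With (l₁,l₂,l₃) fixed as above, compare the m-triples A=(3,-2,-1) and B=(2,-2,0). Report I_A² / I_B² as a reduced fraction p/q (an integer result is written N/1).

1/2

l's match ⇒ only the (l;m) 3-j factors differ between A and B.
A: triangle coeff Δ(3,2,3) = 1/3780; Σ_t [0,0]: t=0:+1/96 = 1/96; (3j)²=1/42 [(3 2 3; 3 -2 -1)], sign=+1
B: triangle coeff Δ(3,2,3) = 1/3780; Σ_t [0,0]: t=0:+1/24 = 1/24; (3j)²=1/21 [(3 2 3; 2 -2 0)], sign=-1
I_A²/I_B² = (1/42)/(1/21) = 1/2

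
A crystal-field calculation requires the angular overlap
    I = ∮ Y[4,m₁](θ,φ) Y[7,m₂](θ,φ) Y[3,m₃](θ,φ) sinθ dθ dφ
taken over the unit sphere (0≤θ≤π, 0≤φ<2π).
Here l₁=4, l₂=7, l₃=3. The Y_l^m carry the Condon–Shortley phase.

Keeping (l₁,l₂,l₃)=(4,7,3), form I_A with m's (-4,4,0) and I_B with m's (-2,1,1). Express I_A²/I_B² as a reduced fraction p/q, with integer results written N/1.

11/28

Same 4,7,3: normalisation and zero-m 3j drop out of the ratio.
A: Δ: 8! 0! 6! / 15! → 1/45045; sum: t=8:+1/1451520 = 1/1451520; 3j²(4 7 3; -4 4 0) = Δ·Π!·Σ² = 1/273  (sign -1)
B: Δ: 8! 0! 6! / 15! → 1/45045; sum: t=6:+1/69120 = 1/69120; 3j²(4 7 3; -2 1 1) = Δ·Π!·Σ² = 4/429  (sign +1)
I_A²/I_B² = (1/273)/(4/429) = 11/28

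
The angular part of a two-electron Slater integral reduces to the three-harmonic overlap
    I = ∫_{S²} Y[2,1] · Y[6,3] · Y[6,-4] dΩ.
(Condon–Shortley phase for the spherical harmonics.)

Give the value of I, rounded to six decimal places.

0.179515

Rules hold: Σm=0, L=14 even, 4≤6≤8.
N = 5·13·13 = 845
Δ = 2!·2!·10!/15! = 1/90090
Racah Σ t=0..2: t=0:+1/69120 t=1:−1/14400 t=2:+1/69120 = -7/172800
⇒ 3j(2 6 6; 0 0 0)² = 14/715, sgn -1
Racah Σ t=0..1: t=0:+1/725760 t=1:−1/161280 = -1/207360
⇒ 3j(2 6 6; 1 3 -4)² = 7/286, sgn -1
4πI² = N·(3j₀)²·(3jₘ)² = 49/121
I = +1·√(0.404959/4π) = 0.17951487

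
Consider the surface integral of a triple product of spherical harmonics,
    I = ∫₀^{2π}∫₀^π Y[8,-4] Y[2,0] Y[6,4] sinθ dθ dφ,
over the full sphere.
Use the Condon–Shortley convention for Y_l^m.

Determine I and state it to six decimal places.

0.168874

Checks pass: Σm=0; 16 even; l₃=6∈[6,10].
(2·8+1)(2·2+1)(2·6+1) = 1105
Δ: 4! 12! 0! / 17! → 1/30940
sum: t=2:+1/2073600 = 1/2073600
3j²(8 2 6; 0 0 0) = Δ·Π!·Σ² = 28/1105  (sign +1)
sum: t=2:+1/29030400 = 1/29030400
3j²(8 2 6; -4 0 4) = Δ·Π!·Σ² = 99/7735  (sign +1)
combine: 4πI² = 1105·28/1105·99/7735 = 396/1105
take √, sign +1: I = 0.16887351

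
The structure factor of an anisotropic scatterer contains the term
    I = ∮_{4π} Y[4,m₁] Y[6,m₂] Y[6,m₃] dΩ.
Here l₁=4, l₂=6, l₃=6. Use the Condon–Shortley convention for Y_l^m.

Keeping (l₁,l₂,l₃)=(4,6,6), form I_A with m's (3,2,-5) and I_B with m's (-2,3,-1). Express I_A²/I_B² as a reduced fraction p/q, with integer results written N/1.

Same 4,6,6: normalisation and zero-m 3j drop out of the ratio.
A: Δ: 4! 4! 8! / 17! → 1/15315300; sum: t=0:+1/5806080 t=1:−1/725760 = -1/829440; 3j²(4 6 6; 3 2 -5) = Δ·Π!·Σ² = 49/2652  (sign +1)
B: Δ: 4! 4! 8! / 17! → 1/15315300; sum: t=2:+1/483840 t=3:−1/51840 t=4:+1/69120 = -1/362880; 3j²(4 6 6; -2 3 -1) = Δ·Π!·Σ² = 16/17017  (sign +1)
I_A²/I_B² = (49/2652)/(16/17017) = 3773/192

3773/192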